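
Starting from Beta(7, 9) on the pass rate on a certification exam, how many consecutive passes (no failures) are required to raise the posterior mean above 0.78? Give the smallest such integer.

After k passes and 0 failures the posterior is Beta(7+k, 9), with mean (7+k)/(7+9+k).
Set (7+k)/(16+k) > 0.78 and solve: k > (0.78·16 − 7)/(1 − 0.78) = 24.909.
The smallest integer exceeding 24.909 is 25.

k = 25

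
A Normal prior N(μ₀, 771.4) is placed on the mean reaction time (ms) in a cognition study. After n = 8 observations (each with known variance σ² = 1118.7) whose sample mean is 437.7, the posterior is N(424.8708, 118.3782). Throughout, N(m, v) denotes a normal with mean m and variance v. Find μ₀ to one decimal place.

The posterior mean is a precision-weighted average: μ_n = (τ₀μ₀ + τ_data·x̄)/(τ₀+τ_data), with τ₀=1/σ₀² and τ_data=n/σ².
Here τ₀ = 1/771.4 = 0.001296 and τ_data = 8/1118.7 = 0.007151, so τ_n = 0.008447.
Rearranging for μ₀: μ₀ = (μ_n·τ_n − τ_data·x̄)/τ₀ = (424.8708·0.008447 − 0.007151·437.7) / 0.001296 = 0.458891/0.001296 ≈ 354.1.

μ₀ = 354.1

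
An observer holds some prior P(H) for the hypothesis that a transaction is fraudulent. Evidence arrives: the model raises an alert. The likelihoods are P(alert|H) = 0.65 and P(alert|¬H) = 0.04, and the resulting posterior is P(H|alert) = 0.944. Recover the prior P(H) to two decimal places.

In odds form, posterior odds = prior odds × likelihood ratio, so prior odds = posterior odds ÷ LR.
Posterior odds = 0.944/(1−0.944) = 16.8571. LR = 0.65/0.04 = 16.2500.
Prior odds = 16.8571/16.2500 = 1.0374, so P(H) = 1.0374/(1+1.0374) ≈ 0.51.

P(H) = 0.51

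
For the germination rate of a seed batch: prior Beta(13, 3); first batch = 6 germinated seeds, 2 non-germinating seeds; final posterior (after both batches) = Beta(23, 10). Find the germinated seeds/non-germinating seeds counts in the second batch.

Because Beta–binomial updating is additive in the counts, the combined data contributed (α_post−α_prior, β_post−β_prior) successes and failures.
Total across both batches: 23−13=10 germinated seeds, 10−3=7 non-germinating seeds.
Subtract the first batch: 10−6=4 germinated seeds and 7−2=5 non-germinating seeds.

4 germinated seeds and 5 non-germinating seeds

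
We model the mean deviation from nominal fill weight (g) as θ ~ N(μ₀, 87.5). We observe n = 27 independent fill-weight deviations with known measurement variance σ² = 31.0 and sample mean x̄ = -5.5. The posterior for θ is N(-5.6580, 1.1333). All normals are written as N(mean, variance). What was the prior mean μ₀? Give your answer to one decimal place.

μ₀ = -17.7

With known observation variance, the Normal–Normal posterior has precision τ_n = τ₀ + n/σ² and mean μ_n = (τ₀μ₀ + (n/σ²)x̄)/τ_n.
Here τ₀ = 1/87.5 = 0.011429 and τ_data = 27/31.0 = 0.870968, so τ_n = 0.882397.
Rearranging for μ₀: μ₀ = (μ_n·τ_n − τ_data·x̄)/τ₀ = (-5.6580·0.882397 − 0.870968·-5.5) / 0.011429 = -0.202278/0.011429 ≈ -17.7.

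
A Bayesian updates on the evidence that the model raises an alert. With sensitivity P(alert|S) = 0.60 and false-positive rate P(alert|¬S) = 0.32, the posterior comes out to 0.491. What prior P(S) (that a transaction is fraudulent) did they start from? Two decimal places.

P(S) = 0.34

In odds form, posterior odds = prior odds × likelihood ratio, so prior odds = posterior odds ÷ LR.
Posterior odds = 0.491/(1−0.491) = 0.9646. LR = 0.60/0.32 = 1.8750.
Prior odds = 0.9646/1.8750 = 0.5145, so P(S) = 0.5145/(1+0.5145) ≈ 0.34.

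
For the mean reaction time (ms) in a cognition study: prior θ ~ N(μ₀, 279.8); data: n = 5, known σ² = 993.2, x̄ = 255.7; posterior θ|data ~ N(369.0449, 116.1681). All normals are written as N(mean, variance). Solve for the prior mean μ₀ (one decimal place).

The posterior mean is a precision-weighted average: μ_n = (τ₀μ₀ + τ_data·x̄)/(τ₀+τ_data), with τ₀=1/σ₀² and τ_data=n/σ².
Here τ₀ = 1/279.8 = 0.003574 and τ_data = 5/993.2 = 0.005034, so τ_n = 0.008608.
Rearranging for μ₀: μ₀ = (μ_n·τ_n − τ_data·x̄)/τ₀ = (369.0449·0.008608 − 0.005034·255.7) / 0.003574 = 1.889545/0.003574 ≈ 528.7.

μ₀ = 528.7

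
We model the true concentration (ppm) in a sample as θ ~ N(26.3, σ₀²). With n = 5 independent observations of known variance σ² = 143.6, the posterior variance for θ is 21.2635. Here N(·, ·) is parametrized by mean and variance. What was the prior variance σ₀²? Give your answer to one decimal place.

For the Normal–Normal model with known σ², precisions add: τ_n = τ₀ + n/σ².
So 1/σ₀² = 1/21.2635 − 5/143.6 = 0.047029 − 0.034819 = 0.012210.
Hence σ₀² = 1/0.012210 ≈ 81.9.

σ₀² = 81.9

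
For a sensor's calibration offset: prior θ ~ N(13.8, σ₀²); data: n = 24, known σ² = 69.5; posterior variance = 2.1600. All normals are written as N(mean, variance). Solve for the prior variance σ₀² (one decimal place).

For the Normal–Normal model with known σ², precisions add: τ_n = τ₀ + n/σ².
So 1/σ₀² = 1/2.1600 − 24/69.5 = 0.462963 − 0.345324 = 0.117639.
Hence σ₀² = 1/0.117639 ≈ 8.5.

σ₀² = 8.5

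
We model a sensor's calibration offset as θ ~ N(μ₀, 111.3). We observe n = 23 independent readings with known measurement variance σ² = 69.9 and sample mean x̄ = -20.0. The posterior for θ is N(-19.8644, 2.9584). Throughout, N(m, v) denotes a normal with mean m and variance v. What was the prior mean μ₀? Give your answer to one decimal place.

With known observation variance, the Normal–Normal posterior has precision τ_n = τ₀ + n/σ² and mean μ_n = (τ₀μ₀ + (n/σ²)x̄)/τ_n.
Here τ₀ = 1/111.3 = 0.008985 and τ_data = 23/69.9 = 0.329041, so τ_n = 0.338026.
Rearranging for μ₀: μ₀ = (μ_n·τ_n − τ_data·x̄)/τ₀ = (-19.8644·0.338026 − 0.329041·-20.0) / 0.008985 = -0.133864/0.008985 ≈ -14.9.

μ₀ = -14.9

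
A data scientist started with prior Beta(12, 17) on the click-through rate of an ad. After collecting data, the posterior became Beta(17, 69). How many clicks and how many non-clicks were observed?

5 clicks and 52 non-clicks

A Beta(a, b) prior with s successes and f failures in binomial data gives a Beta(a+s, b+f) posterior.
Match parameters: s=17−12=5, f=69−17=52.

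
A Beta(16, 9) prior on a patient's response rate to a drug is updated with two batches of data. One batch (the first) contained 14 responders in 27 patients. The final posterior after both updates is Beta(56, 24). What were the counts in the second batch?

26 responders and 2 non-responders

Sequential conjugate updates are equivalent to a single update on the pooled data, so total successes = posterior α − prior α and total failures = posterior β − prior β.
Total across both batches: 56−16=40 responders, 24−9=15 non-responders.
Subtract the first batch: 40−14=26 responders and 15−13=2 non-responders.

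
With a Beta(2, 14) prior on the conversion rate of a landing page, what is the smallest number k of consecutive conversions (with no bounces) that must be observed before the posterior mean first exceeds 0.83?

After k conversions and 0 bounces the posterior is Beta(2+k, 14), with mean (2+k)/(2+14+k).
Set (2+k)/(16+k) > 0.83 and solve: k > (0.83·16 − 2)/(1 − 0.83) = 66.353.
The smallest integer exceeding 66.353 is 67, and checking k=67: (69)/(83) = 0.8313 > 0.83.

k = 67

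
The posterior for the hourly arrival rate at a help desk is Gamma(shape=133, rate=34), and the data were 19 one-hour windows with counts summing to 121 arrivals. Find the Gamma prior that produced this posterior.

Gamma–Poisson conjugacy: posterior shape = α + Σxᵢ, posterior rate = β + n.
So α = 133 − 121 = 12 and β = 34 − 19 = 15.

Gamma(shape=12, rate=15)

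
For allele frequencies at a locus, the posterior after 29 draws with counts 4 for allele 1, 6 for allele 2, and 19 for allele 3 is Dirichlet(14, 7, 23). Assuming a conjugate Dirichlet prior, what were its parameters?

Dirichlet(10, 1, 4)

For a Dirichlet(α) prior with multinomial counts c, the posterior is Dirichlet(α + c) componentwise.
Subtract each count from the matching posterior parameter: 14−4=10, 7−6=1, 23−19=4.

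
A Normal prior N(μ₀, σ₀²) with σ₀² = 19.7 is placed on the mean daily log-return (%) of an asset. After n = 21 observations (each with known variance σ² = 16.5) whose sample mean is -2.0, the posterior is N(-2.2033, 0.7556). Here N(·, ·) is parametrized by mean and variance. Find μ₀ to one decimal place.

μ₀ = -7.3

With known observation variance, the Normal–Normal posterior has precision τ_n = τ₀ + n/σ² and mean μ_n = (τ₀μ₀ + (n/σ²)x̄)/τ_n.
Here τ₀ = 1/19.7 = 0.050761 and τ_data = 21/16.5 = 1.272727, so τ_n = 1.323488.
Rearranging for μ₀: μ₀ = (μ_n·τ_n − τ_data·x̄)/τ₀ = (-2.2033·1.323488 − 1.272727·-2.0) / 0.050761 = -0.370587/0.050761 ≈ -7.3.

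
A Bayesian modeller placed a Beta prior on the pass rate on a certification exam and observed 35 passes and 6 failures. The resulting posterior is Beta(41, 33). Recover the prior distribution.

Beta(6, 27)

A Beta(α, β) prior with s successes and f failures in binomial data gives a Beta(α+s, β+f) posterior.
So α = 41 − 35 = 6 and β = 33 − 6 = 27.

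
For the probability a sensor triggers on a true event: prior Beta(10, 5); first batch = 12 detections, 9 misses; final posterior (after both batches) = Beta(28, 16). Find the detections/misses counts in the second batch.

Because Beta–binomial updating is additive in the counts, the combined data contributed (α_post−α_prior, β_post−β_prior) successes and failures.
Total across both batches: 28−10=18 detections, 16−5=11 misses.
Subtract the first batch: 18−12=6 detections and 11−9=2 misses.

6 detections and 2 misses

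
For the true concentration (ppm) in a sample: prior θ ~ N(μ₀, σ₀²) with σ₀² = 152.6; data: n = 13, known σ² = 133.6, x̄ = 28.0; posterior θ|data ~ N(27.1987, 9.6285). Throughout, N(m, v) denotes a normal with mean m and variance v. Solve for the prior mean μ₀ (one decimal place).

μ₀ = 15.3

With known observation variance, the Normal–Normal posterior has precision τ_n = τ₀ + n/σ² and mean μ_n = (τ₀μ₀ + (n/σ²)x̄)/τ_n.
Here τ₀ = 1/152.6 = 0.006553 and τ_data = 13/133.6 = 0.097305, so τ_n = 0.103858.
Rearranging for μ₀: μ₀ = (μ_n·τ_n − τ_data·x̄)/τ₀ = (27.1987·0.103858 − 0.097305·28.0) / 0.006553 = 0.100263/0.006553 ≈ 15.3.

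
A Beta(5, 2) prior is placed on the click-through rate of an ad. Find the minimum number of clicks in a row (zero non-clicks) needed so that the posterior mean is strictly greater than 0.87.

k = 9

After k clicks and 0 non-clicks the posterior is Beta(5+k, 2), with mean (5+k)/(5+2+k).
Set (5+k)/(7+k) > 0.87 and solve: k > (0.87·7 − 5)/(1 − 0.87) = 8.385.
The smallest integer exceeding 8.385 is 9.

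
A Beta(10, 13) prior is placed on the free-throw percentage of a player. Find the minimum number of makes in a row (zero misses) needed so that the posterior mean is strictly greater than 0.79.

k = 39

After k makes and 0 misses the posterior is Beta(10+k, 13), with mean (10+k)/(10+13+k).
Set (10+k)/(23+k) > 0.79 and solve: k > (0.79·23 − 10)/(1 − 0.79) = 38.905.
The smallest integer exceeding 38.905 is 39, and checking k=39: (49)/(62) = 0.7903 > 0.79.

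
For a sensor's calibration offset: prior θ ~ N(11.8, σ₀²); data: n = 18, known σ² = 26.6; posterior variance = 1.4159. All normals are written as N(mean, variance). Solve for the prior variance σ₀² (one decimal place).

σ₀² = 33.8

Posterior precision equals prior precision plus data precision: 1/σ_n² = 1/σ₀² + n/σ².
So 1/σ₀² = 1/1.4159 − 18/26.6 = 0.706265 − 0.676692 = 0.029573.
Hence σ₀² = 1/0.029573 ≈ 33.8.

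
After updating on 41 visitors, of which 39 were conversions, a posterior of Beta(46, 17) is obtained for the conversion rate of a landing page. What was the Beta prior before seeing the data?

Beta(7, 15)

Under Beta–binomial conjugacy the posterior parameters are (α+s, β+f).
Subtract the data counts: 46−39=7, 17−2=15.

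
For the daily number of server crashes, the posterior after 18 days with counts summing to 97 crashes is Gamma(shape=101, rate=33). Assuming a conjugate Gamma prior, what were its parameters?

Gamma(shape=4, rate=15)

A Gamma(α, β) prior (rate parametrization) on a Poisson rate with n observations summing to S gives posterior Gamma(α+S, β+n).
So α = 101 − 97 = 4 and β = 33 − 18 = 15.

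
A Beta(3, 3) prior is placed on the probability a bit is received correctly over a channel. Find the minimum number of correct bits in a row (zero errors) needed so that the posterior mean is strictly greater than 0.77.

k = 8

After k correct bits and 0 errors the posterior is Beta(3+k, 3), with mean (3+k)/(3+3+k).
Set (3+k)/(6+k) > 0.77 and solve: k > (0.77·6 − 3)/(1 − 0.77) = 7.043.
The smallest integer exceeding 7.043 is 8, and checking k=8: (11)/(14) = 0.7857 > 0.77.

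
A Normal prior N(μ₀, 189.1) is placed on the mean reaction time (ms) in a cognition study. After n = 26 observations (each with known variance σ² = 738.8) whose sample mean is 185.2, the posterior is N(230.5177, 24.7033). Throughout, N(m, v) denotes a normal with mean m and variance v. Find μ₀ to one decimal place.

With known observation variance, the Normal–Normal posterior has precision τ_n = τ₀ + n/σ² and mean μ_n = (τ₀μ₀ + (n/σ²)x̄)/τ_n.
Here τ₀ = 1/189.1 = 0.005288 and τ_data = 26/738.8 = 0.035192, so τ_n = 0.040480.
Rearranging for μ₀: μ₀ = (μ_n·τ_n − τ_data·x̄)/τ₀ = (230.5177·0.040480 − 0.035192·185.2) / 0.005288 = 2.813798/0.005288 ≈ 532.1.

μ₀ = 532.1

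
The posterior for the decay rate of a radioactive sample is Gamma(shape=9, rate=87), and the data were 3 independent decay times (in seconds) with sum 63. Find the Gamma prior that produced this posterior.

Gamma–exponential conjugacy: posterior shape = α + n, posterior rate = β + Σtᵢ.
So α = 9 − 3 = 6 and β = 87 − 63 = 24.

Gamma(shape=6, rate=24)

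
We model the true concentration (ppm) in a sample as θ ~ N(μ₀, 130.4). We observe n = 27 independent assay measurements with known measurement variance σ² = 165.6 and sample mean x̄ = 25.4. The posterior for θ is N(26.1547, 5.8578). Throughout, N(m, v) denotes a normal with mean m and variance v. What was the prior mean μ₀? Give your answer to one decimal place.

μ₀ = 42.2

The posterior mean is a precision-weighted average: μ_n = (τ₀μ₀ + τ_data·x̄)/(τ₀+τ_data), with τ₀=1/σ₀² and τ_data=n/σ².
Here τ₀ = 1/130.4 = 0.007669 and τ_data = 27/165.6 = 0.163043, so τ_n = 0.170712.
Rearranging for μ₀: μ₀ = (μ_n·τ_n − τ_data·x̄)/τ₀ = (26.1547·0.170712 − 0.163043·25.4) / 0.007669 = 0.323629/0.007669 ≈ 42.2.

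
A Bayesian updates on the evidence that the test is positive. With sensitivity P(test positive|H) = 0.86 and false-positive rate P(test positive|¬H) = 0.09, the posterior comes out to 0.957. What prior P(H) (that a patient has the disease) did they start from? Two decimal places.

P(H) = 0.70

Bayes' rule in odds form gives O(H|E) = O(H)·[P(E|H)/P(E|¬H)], hence O(H) = O(H|E)/LR.
Posterior odds = 0.957/(1−0.957) = 22.2558. LR = 0.86/0.09 = 9.5556.
Prior odds = 22.2558/9.5556 = 2.3291, so P(H) = 2.3291/(1+2.3291) ≈ 0.70.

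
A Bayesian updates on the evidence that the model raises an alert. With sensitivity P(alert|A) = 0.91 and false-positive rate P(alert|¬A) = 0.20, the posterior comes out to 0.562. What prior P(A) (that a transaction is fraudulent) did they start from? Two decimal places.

In odds form, posterior odds = prior odds × likelihood ratio, so prior odds = posterior odds ÷ LR.
Posterior odds = 0.562/(1−0.562) = 1.2831. LR = 0.91/0.20 = 4.5500.
Prior odds = 1.2831/4.5500 = 0.2820, so P(A) = 0.2820/(1+0.2820) ≈ 0.22.

P(A) = 0.22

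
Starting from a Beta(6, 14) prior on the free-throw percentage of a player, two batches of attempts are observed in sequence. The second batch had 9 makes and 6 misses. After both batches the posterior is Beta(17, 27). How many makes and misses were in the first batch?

2 makes and 7 misses

Sequential conjugate updates are equivalent to a single update on the pooled data, so total successes = posterior α − prior α and total failures = posterior β − prior β.
Total across both batches: 17−6=11 makes, 27−14=13 misses.
Subtract the second batch: 11−9=2 makes and 13−6=7 misses.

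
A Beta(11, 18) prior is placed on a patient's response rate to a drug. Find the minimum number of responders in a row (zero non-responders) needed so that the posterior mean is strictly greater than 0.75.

After k responders and 0 non-responders the posterior is Beta(11+k, 18), with mean (11+k)/(11+18+k).
Set (11+k)/(29+k) > 0.75 and solve: k > (0.75·29 − 11)/(1 − 0.75) = 43.000.
The smallest integer exceeding 43.000 is 44.

k = 44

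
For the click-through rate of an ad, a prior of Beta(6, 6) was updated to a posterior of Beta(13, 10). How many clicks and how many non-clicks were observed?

Beta is conjugate to the binomial likelihood: posterior = Beta(a+s, b+f).
So s = 13 − 6 = 7 and f = 10 − 6 = 4.

7 clicks and 4 non-clicks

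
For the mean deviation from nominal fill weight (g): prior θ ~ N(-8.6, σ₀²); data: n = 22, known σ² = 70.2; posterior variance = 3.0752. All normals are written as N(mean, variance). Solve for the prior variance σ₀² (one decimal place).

σ₀² = 84.8

For the Normal–Normal model with known σ², precisions add: τ_n = τ₀ + n/σ².
So 1/σ₀² = 1/3.0752 − 22/70.2 = 0.325182 − 0.313390 = 0.011792.
Hence σ₀² = 1/0.011792 ≈ 84.8.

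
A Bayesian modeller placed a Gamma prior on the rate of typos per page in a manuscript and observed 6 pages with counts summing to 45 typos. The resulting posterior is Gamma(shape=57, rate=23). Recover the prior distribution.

Gamma(shape=12, rate=17)

A Gamma(α, β) prior (rate parametrization) on a Poisson rate with n observations summing to S gives posterior Gamma(α+S, β+n).
So α = 57 − 45 = 12 and β = 23 − 6 = 17.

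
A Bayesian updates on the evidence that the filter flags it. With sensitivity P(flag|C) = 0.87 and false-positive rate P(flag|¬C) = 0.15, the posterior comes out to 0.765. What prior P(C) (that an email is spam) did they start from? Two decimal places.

In odds form, posterior odds = prior odds × likelihood ratio, so prior odds = posterior odds ÷ LR.
Posterior odds = 0.765/(1−0.765) = 3.2553. LR = 0.87/0.15 = 5.8000.
Prior odds = 3.2553/5.8000 = 0.5613, so P(C) = 0.5613/(1+0.5613) ≈ 0.36.

P(C) = 0.36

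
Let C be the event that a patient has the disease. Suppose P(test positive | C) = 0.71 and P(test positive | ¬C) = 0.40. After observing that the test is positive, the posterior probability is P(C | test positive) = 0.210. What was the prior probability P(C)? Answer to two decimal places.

P(C) = 0.13

Bayes' rule in odds form gives O(C|E) = O(C)·[P(E|C)/P(E|¬C)], hence O(C) = O(C|E)/LR.
Posterior odds = 0.210/(1−0.210) = 0.2658. LR = 0.71/0.40 = 1.7750.
Prior odds = 0.2658/1.7750 = 0.1497, so P(C) = 0.1497/(1+0.1497) ≈ 0.13.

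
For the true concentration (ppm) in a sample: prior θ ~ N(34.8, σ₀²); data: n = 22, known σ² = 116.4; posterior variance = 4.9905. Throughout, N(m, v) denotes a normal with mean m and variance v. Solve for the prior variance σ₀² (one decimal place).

For the Normal–Normal model with known σ², precisions add: τ_n = τ₀ + n/σ².
So 1/σ₀² = 1/4.9905 − 22/116.4 = 0.200381 − 0.189003 = 0.011378.
Hence σ₀² = 1/0.011378 ≈ 87.9.

σ₀² = 87.9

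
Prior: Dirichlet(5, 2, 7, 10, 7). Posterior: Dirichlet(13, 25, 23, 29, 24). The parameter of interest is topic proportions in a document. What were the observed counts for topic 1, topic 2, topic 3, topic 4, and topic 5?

For a Dirichlet(α) prior with multinomial counts c, the posterior is Dirichlet(α + c) componentwise.
Counts are posterior − prior componentwise: 13−5=8, 25−2=23, 23−7=16, 29−10=19, 24−7=17.

counts (8, 23, 16, 19, 17)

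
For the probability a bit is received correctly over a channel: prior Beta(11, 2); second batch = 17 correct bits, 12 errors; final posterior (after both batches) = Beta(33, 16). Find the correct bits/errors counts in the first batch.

Because Beta–binomial updating is additive in the counts, the combined data contributed (α_post−α_prior, β_post−β_prior) successes and failures.
Total across both batches: 33−11=22 correct bits, 16−2=14 errors.
Subtract the second batch: 22−17=5 correct bits and 14−12=2 errors.

5 correct bits and 2 errors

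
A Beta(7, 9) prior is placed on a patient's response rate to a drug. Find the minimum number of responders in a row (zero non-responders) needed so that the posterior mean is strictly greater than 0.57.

After k responders and 0 non-responders the posterior is Beta(7+k, 9), with mean (7+k)/(7+9+k).
Set (7+k)/(16+k) > 0.57 and solve: k > (0.57·16 − 7)/(1 − 0.57) = 4.930.
The smallest integer exceeding 4.930 is 5, and checking k=5: (12)/(21) = 0.5714 > 0.57.

k = 5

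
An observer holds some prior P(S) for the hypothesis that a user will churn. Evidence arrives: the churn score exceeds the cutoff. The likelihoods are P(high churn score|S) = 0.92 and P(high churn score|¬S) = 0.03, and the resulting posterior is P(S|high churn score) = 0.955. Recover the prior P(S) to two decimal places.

P(S) = 0.41

Bayes' rule in odds form gives O(S|E) = O(S)·[P(E|S)/P(E|¬S)], hence O(S) = O(S|E)/LR.
Posterior odds = 0.955/(1−0.955) = 21.2222. LR = 0.92/0.03 = 30.6667.
Prior odds = 21.2222/30.6667 = 0.6920, so P(S) = 0.6920/(1+0.6920) ≈ 0.41.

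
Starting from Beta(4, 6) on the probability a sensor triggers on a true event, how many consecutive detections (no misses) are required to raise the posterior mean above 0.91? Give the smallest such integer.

After k detections and 0 misses the posterior is Beta(4+k, 6), with mean (4+k)/(4+6+k).
Set (4+k)/(10+k) > 0.91 and solve: k > (0.91·10 − 4)/(1 − 0.91) = 56.667.
The smallest integer exceeding 56.667 is 57.

k = 57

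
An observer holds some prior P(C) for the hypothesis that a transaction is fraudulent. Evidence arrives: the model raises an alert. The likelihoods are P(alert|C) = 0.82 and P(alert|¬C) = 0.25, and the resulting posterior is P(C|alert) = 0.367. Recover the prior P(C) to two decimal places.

P(C) = 0.15

Bayes' rule in odds form gives O(C|E) = O(C)·[P(E|C)/P(E|¬C)], hence O(C) = O(C|E)/LR.
Posterior odds = 0.367/(1−0.367) = 0.5798. LR = 0.82/0.25 = 3.2800.
Prior odds = 0.5798/3.2800 = 0.1768, so P(C) = 0.1768/(1+0.1768) ≈ 0.15.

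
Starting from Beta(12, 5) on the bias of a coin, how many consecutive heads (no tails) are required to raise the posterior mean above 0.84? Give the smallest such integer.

k = 15

After k heads and 0 tails the posterior is Beta(12+k, 5), with mean (12+k)/(12+5+k).
Set (12+k)/(17+k) > 0.84 and solve: k > (0.84·17 − 12)/(1 − 0.84) = 14.250.
The smallest integer exceeding 14.250 is 15.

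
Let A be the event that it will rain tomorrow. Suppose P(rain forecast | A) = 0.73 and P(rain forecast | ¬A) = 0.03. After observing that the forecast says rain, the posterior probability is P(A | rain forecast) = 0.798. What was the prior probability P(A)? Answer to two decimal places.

P(A) = 0.14

Bayes' rule in odds form gives O(A|E) = O(A)·[P(E|A)/P(E|¬A)], hence O(A) = O(A|E)/LR.
Posterior odds = 0.798/(1−0.798) = 3.9505. LR = 0.73/0.03 = 24.3333.
Prior odds = 3.9505/24.3333 = 0.1623, so P(A) = 0.1623/(1+0.1623) ≈ 0.14.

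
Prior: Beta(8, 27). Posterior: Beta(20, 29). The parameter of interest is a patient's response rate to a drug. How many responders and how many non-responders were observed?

Beta is conjugate to the binomial likelihood: posterior = Beta(α+s, β+f).
So s = 20 − 8 = 12 and f = 29 − 27 = 2.

12 responders and 2 non-responders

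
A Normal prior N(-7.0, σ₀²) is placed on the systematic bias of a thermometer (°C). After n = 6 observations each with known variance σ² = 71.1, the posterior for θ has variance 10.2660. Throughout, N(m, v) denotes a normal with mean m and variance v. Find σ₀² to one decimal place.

Posterior precision equals prior precision plus data precision: 1/σ_n² = 1/σ₀² + n/σ².
So 1/σ₀² = 1/10.2660 − 6/71.1 = 0.097409 − 0.084388 = 0.013021.
Hence σ₀² = 1/0.013021 ≈ 76.8.

σ₀² = 76.8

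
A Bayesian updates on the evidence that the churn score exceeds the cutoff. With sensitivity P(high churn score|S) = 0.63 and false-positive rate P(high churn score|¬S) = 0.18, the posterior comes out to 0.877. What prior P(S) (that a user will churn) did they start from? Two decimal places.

P(S) = 0.67

In odds form, posterior odds = prior odds × likelihood ratio, so prior odds = posterior odds ÷ LR.
Posterior odds = 0.877/(1−0.877) = 7.1301. LR = 0.63/0.18 = 3.5000.
Prior odds = 7.1301/3.5000 = 2.0372, so P(S) = 2.0372/(1+2.0372) ≈ 0.67.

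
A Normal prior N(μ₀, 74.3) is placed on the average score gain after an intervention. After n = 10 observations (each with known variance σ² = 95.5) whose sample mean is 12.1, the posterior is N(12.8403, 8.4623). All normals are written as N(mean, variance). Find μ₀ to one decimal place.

μ₀ = 18.6

The posterior mean is a precision-weighted average: μ_n = (τ₀μ₀ + τ_data·x̄)/(τ₀+τ_data), with τ₀=1/σ₀² and τ_data=n/σ².
Here τ₀ = 1/74.3 = 0.013459 and τ_data = 10/95.5 = 0.104712, so τ_n = 0.118171.
Rearranging for μ₀: μ₀ = (μ_n·τ_n − τ_data·x̄)/τ₀ = (12.8403·0.118171 − 0.104712·12.1) / 0.013459 = 0.250336/0.013459 ≈ 18.6.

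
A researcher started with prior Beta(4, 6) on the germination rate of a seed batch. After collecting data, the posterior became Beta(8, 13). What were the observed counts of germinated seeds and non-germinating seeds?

A Beta(α, β) prior with s successes and f failures in binomial data gives a Beta(α+s, β+f) posterior.
So s = 8 − 4 = 4 and f = 13 − 6 = 7.

4 germinated seeds and 7 non-germinating seeds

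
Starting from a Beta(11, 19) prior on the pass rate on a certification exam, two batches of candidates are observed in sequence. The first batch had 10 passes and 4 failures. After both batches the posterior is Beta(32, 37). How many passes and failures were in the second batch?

Because Beta–binomial updating is additive in the counts, the combined data contributed (α_post−α_prior, β_post−β_prior) successes and failures.
Total across both batches: 32−11=21 passes, 37−19=18 failures.
Subtract the first batch: 21−10=11 passes and 18−4=14 failures.

11 passes and 14 failures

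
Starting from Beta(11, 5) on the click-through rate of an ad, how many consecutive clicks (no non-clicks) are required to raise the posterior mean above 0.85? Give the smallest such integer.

After k clicks and 0 non-clicks the posterior is Beta(11+k, 5), with mean (11+k)/(11+5+k).
Set (11+k)/(16+k) > 0.85 and solve: k > (0.85·16 − 11)/(1 − 0.85) = 17.333.
The smallest integer exceeding 17.333 is 18, and checking k=18: (29)/(34) = 0.8529 > 0.85.

k = 18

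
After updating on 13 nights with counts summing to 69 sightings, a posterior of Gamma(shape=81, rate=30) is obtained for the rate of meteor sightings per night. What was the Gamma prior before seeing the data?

A Gamma(α, β) prior (rate parametrization) on a Poisson rate with n observations summing to S gives posterior Gamma(α+S, β+n).
So α = 81 − 69 = 12 and β = 30 − 13 = 17.

Gamma(shape=12, rate=17)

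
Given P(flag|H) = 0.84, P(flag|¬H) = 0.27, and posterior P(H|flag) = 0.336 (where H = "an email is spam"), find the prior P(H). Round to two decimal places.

P(H) = 0.14

In odds form, posterior odds = prior odds × likelihood ratio, so prior odds = posterior odds ÷ LR.
Posterior odds = 0.336/(1−0.336) = 0.5060. LR = 0.84/0.27 = 3.1111.
Prior odds = 0.5060/3.1111 = 0.1626, so P(H) = 0.1626/(1+0.1626) ≈ 0.14.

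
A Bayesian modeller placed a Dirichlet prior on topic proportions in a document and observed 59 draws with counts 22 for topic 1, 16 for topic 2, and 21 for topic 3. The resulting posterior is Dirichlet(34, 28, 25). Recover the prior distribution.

For a Dirichlet(α) prior with multinomial counts c, the posterior is Dirichlet(α + c) componentwise.
Subtract each count from the matching posterior parameter: 34−22=12, 28−16=12, 25−21=4.

Dirichlet(12, 12, 4)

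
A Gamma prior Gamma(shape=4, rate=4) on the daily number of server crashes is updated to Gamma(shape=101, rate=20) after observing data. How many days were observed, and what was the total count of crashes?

A Gamma(α, β) prior (rate parametrization) on a Poisson rate with n observations summing to S gives posterior Gamma(α+S, β+n).
Matching: Σxᵢ = 101 − 4 = 97 and n = 20 − 4 = 16.

n = 16 days with total 97 crashes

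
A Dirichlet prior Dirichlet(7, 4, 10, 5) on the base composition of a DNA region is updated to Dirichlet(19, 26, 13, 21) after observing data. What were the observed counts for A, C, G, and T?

For a Dirichlet(α) prior with multinomial counts c, the posterior is Dirichlet(α + c) componentwise.
Counts are posterior − prior componentwise: 19−7=12, 26−4=22, 13−10=3, 21−5=16.

counts (12, 22, 3, 16)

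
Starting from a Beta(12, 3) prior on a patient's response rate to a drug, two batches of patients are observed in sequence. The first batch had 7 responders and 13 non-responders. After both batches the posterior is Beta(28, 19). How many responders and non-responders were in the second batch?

9 responders and 3 non-responders

Because Beta–binomial updating is additive in the counts, the combined data contributed (α_post−α_prior, β_post−β_prior) successes and failures.
Total across both batches: 28−12=16 responders, 19−3=16 non-responders.
Subtract the first batch: 16−7=9 responders and 16−13=3 non-responders.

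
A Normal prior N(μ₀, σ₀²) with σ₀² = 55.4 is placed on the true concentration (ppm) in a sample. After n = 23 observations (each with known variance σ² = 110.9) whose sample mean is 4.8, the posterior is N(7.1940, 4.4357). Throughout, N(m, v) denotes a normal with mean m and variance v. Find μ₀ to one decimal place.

The posterior mean is a precision-weighted average: μ_n = (τ₀μ₀ + τ_data·x̄)/(τ₀+τ_data), with τ₀=1/σ₀² and τ_data=n/σ².
Here τ₀ = 1/55.4 = 0.018051 and τ_data = 23/110.9 = 0.207394, so τ_n = 0.225445.
Rearranging for μ₀: μ₀ = (μ_n·τ_n − τ_data·x̄)/τ₀ = (7.1940·0.225445 − 0.207394·4.8) / 0.018051 = 0.626360/0.018051 ≈ 34.7.

μ₀ = 34.7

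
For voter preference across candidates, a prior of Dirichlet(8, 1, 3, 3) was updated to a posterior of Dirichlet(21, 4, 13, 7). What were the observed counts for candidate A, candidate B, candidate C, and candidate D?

For a Dirichlet(α) prior with multinomial counts c, the posterior is Dirichlet(α + c) componentwise.
Counts are posterior − prior componentwise: 21−8=13, 4−1=3, 13−3=10, 7−3=4.

counts (13, 3, 10, 4)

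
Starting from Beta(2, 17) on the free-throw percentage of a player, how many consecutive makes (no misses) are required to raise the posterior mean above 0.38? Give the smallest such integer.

After k makes and 0 misses the posterior is Beta(2+k, 17), with mean (2+k)/(2+17+k).
Set (2+k)/(19+k) > 0.38 and solve: k > (0.38·19 − 2)/(1 − 0.38) = 8.419.
The smallest integer exceeding 8.419 is 9, and checking k=9: (11)/(28) = 0.3929 > 0.38.

k = 9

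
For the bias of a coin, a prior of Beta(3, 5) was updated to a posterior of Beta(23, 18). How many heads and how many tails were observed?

20 heads and 13 tails

A Beta(α, β) prior with s successes and f failures in binomial data gives a Beta(α+s, β+f) posterior.
Match parameters: s=23−3=20, f=18−5=13.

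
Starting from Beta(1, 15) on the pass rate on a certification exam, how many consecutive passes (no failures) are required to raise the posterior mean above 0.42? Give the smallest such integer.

After k passes and 0 failures the posterior is Beta(1+k, 15), with mean (1+k)/(1+15+k).
Set (1+k)/(16+k) > 0.42 and solve: k > (0.42·16 − 1)/(1 − 0.42) = 9.862.
The smallest integer exceeding 9.862 is 10.

k = 10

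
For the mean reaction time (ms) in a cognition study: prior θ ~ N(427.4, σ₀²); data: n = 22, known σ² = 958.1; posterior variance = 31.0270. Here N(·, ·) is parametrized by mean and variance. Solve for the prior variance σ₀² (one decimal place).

For the Normal–Normal model with known σ², precisions add: τ_n = τ₀ + n/σ².
So 1/σ₀² = 1/31.0270 − 22/958.1 = 0.032230 − 0.022962 = 0.009268.
Hence σ₀² = 1/0.009268 ≈ 107.9.

σ₀² = 107.9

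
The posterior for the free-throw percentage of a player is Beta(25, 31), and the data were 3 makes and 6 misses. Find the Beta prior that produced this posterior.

Beta(22, 25)

Beta is conjugate to the binomial likelihood: posterior = Beta(a+s, b+f).
So a = 25 − 3 = 22 and b = 31 − 6 = 25.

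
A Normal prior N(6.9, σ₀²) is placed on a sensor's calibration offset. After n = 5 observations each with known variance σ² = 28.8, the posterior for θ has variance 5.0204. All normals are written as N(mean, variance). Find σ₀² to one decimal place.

σ₀² = 39.1

Posterior precision equals prior precision plus data precision: 1/σ_n² = 1/σ₀² + n/σ².
So 1/σ₀² = 1/5.0204 − 5/28.8 = 0.199187 − 0.173611 = 0.025576.
Hence σ₀² = 1/0.025576 ≈ 39.1.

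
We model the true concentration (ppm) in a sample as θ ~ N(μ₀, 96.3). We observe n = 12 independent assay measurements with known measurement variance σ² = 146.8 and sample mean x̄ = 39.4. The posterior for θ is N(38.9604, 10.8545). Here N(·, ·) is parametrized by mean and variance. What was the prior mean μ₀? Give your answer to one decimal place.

μ₀ = 35.5

With known observation variance, the Normal–Normal posterior has precision τ_n = τ₀ + n/σ² and mean μ_n = (τ₀μ₀ + (n/σ²)x̄)/τ_n.
Here τ₀ = 1/96.3 = 0.010384 and τ_data = 12/146.8 = 0.081744, so τ_n = 0.092128.
Rearranging for μ₀: μ₀ = (μ_n·τ_n − τ_data·x̄)/τ₀ = (38.9604·0.092128 − 0.081744·39.4) / 0.010384 = 0.368630/0.010384 ≈ 35.5.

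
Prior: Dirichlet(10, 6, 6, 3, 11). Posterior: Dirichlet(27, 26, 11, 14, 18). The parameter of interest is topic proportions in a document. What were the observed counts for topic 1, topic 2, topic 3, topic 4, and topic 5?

counts (17, 20, 5, 11, 7)

For a Dirichlet(α) prior with multinomial counts c, the posterior is Dirichlet(α + c) componentwise.
Counts are posterior − prior componentwise: 27−10=17, 26−6=20, 11−6=5, 14−3=11, 18−11=7.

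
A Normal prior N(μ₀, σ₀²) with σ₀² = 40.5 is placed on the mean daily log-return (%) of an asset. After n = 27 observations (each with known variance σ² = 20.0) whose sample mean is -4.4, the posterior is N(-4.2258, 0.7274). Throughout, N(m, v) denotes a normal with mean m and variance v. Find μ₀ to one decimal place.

The posterior mean is a precision-weighted average: μ_n = (τ₀μ₀ + τ_data·x̄)/(τ₀+τ_data), with τ₀=1/σ₀² and τ_data=n/σ².
Here τ₀ = 1/40.5 = 0.024691 and τ_data = 27/20.0 = 1.350000, so τ_n = 1.374691.
Rearranging for μ₀: μ₀ = (μ_n·τ_n − τ_data·x̄)/τ₀ = (-4.2258·1.374691 − 1.350000·-4.4) / 0.024691 = 0.130831/0.024691 ≈ 5.3.

μ₀ = 5.3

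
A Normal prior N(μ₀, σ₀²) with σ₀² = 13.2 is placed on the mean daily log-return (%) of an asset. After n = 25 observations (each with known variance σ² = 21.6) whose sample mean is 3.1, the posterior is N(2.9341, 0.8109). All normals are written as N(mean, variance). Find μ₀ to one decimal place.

μ₀ = 0.4

With known observation variance, the Normal–Normal posterior has precision τ_n = τ₀ + n/σ² and mean μ_n = (τ₀μ₀ + (n/σ²)x̄)/τ_n.
Here τ₀ = 1/13.2 = 0.075758 and τ_data = 25/21.6 = 1.157407, so τ_n = 1.233165.
Rearranging for μ₀: μ₀ = (μ_n·τ_n − τ_data·x̄)/τ₀ = (2.9341·1.233165 − 1.157407·3.1) / 0.075758 = 0.030268/0.075758 ≈ 0.4.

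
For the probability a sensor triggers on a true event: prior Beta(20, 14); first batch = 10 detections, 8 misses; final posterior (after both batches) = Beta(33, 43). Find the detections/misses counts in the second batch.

3 detections and 21 misses

Sequential conjugate updates are equivalent to a single update on the pooled data, so total successes = posterior α − prior α and total failures = posterior β − prior β.
Total across both batches: 33−20=13 detections, 43−14=29 misses.
Subtract the first batch: 13−10=3 detections and 29−8=21 misses.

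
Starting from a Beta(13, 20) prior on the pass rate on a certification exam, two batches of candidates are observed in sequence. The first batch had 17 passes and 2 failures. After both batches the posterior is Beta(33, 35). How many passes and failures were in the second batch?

Because Beta–binomial updating is additive in the counts, the combined data contributed (α_post−α_prior, β_post−β_prior) successes and failures.
Total across both batches: 33−13=20 passes, 35−20=15 failures.
Subtract the first batch: 20−17=3 passes and 15−2=13 failures.

3 passes and 13 failures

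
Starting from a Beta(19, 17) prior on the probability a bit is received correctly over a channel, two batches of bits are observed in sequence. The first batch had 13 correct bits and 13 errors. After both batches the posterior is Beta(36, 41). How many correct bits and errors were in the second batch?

Sequential conjugate updates are equivalent to a single update on the pooled data, so total successes = posterior α − prior α and total failures = posterior β − prior β.
Total across both batches: 36−19=17 correct bits, 41−17=24 errors.
Subtract the first batch: 17−13=4 correct bits and 24−13=11 errors.

4 correct bits and 11 errors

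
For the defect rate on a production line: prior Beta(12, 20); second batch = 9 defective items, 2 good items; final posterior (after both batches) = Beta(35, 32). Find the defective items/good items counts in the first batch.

Sequential conjugate updates are equivalent to a single update on the pooled data, so total successes = posterior α − prior α and total failures = posterior β − prior β.
Total across both batches: 35−12=23 defective items, 32−20=12 good items.
Subtract the second batch: 23−9=14 defective items and 12−2=10 good items.

14 defective items and 10 good items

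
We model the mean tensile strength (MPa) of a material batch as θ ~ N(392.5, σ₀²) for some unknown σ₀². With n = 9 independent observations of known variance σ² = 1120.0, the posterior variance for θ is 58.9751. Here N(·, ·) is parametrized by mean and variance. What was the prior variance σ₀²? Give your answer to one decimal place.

σ₀² = 112.1

For the Normal–Normal model with known σ², precisions add: τ_n = τ₀ + n/σ².
So 1/σ₀² = 1/58.9751 − 9/1120.0 = 0.016956 − 0.008036 = 0.008920.
Hence σ₀² = 1/0.008920 ≈ 112.1.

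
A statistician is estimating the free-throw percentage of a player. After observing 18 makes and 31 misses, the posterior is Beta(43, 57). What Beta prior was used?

Beta(25, 26)

A Beta(α, β) prior with s successes and f failures in binomial data gives a Beta(α+s, β+f) posterior.
So α = 43 − 18 = 25 and β = 57 − 31 = 26.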